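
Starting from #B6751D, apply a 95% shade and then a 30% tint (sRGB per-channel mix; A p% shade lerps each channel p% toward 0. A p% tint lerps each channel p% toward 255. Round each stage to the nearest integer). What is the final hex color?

#B6751D is rgb(182, 117, 29).
A 95% shade moves each channel 95% toward 0:
  R: 182 + 0.95×(0−182) = 182 − 172.9 = 9.1 → 9
  G: 117 − 111.15 = 5.85 → 6
  B: 29 + 0.95×(0−29) = 29 − 27.55 = 1.45 → 1
After the shade: rgb(9, 6, 1) = #090601.
Lerp each channel 30% toward 255:
  R: 9 + 0.3×(255−9) = 9 + 73.8 = 82.8 → 83
  G: 6 + 74.7 = 80.7 → 81
  B: 1 + 0.3×(255−1) = 1 + 76.2 = 77.2 → 77
rgb(83, 81, 77) = #53514D.

#53514D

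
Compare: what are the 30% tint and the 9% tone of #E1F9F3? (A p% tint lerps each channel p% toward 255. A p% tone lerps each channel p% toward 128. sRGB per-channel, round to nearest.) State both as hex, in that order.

#EAFBF7, #D8EEE9

#E1F9F3 is rgb(225, 249, 243).
30% tint:
  R: 225 + 0.3×(255−225) = 225 + 9 = 234 → 234
  G: 249 + 0.3×(255−249) = 249 + 1.8 = 250.8 → 251
  B: 243 + 0.3×(255−243) = 243 + 3.6 = 246.6 → 247
  → #EAFBF7
9% tone:
  R: 225 + 0.09×(128−225) = 225 − 8.73 = 216.27 → 216
  G: 249 − 10.89 = 238.11 → 238
  B: 243 + 0.09×(128−243) = 243 − 10.35 = 232.65 → 233
  → #D8EEE9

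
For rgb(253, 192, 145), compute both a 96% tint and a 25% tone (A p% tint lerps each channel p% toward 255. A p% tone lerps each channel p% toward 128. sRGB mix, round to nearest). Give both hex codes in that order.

96% tint:
  R: 253 + 0.96×(255−253) = 253 + 1.92 = 254.92 → 255
  G: 192 + 0.96×(255−192) = 192 + 60.48 = 252.48 → 252
  B: 145 + 0.96×(255−145) = 145 + 105.6 = 250.6 → 251
  → #FFFCFB
25% tone:
  R: 253 + 0.25×(128−253) = 253 − 31.25 = 221.75 → 222
  G: 192 + 0.25×(128−192) = 192 − 16 = 176 → 176
  B: 145 + 0.25×(128−145) = 145 − 4.25 = 140.75 → 141
  → #DEB08D

#FFFCFB, #DEB08D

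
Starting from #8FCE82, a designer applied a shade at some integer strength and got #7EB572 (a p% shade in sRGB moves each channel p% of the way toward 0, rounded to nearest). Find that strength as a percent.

12%

#8FCE82 is rgb(143, 206, 130); #7EB572 is rgb(126, 181, 114).
On the G channel (widest range): 181 ≈ 206 + (p/100)(0 − 206), so p ≈ 100×(181 − 206)/(0 − 206) = -2500/-206 = 12.14.
p = 12 reproduces all three channels after rounding.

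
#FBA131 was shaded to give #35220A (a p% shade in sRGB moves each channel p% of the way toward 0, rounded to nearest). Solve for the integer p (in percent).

#FBA131 is rgb(251, 161, 49); #35220A is rgb(53, 34, 10).
On the R channel (widest range): 53 ≈ 251 + (p/100)(0 − 251), so p ≈ 100×(53 − 251)/(0 − 251) = -19800/-251 = 78.88.
p = 79 reproduces all three channels after rounding.

79%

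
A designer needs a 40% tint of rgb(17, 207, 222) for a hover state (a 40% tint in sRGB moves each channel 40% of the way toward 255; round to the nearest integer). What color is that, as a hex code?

#70E2EB

A 40% tint moves each channel 40% toward 255:
  R: 17 + 0.4×(255−17) = 17 + 95.2 = 112.2 → 112
  G: 207 + 19.2 = 226.2 → 226
  B: 222 + 0.4×(255−222) = 222 + 13.2 = 235.2 → 235
rgb(112, 226, 235) = #70E2EB.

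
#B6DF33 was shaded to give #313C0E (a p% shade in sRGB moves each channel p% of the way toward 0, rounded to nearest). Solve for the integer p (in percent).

#B6DF33 is rgb(182, 223, 51); #313C0E is rgb(49, 60, 14).
On the G channel (widest range): 60 ≈ 223 + (p/100)(0 − 223), so p ≈ 100×(60 − 223)/(0 − 223) = -16300/-223 = 73.09.
p = 73 reproduces all three channels after rounding.

73%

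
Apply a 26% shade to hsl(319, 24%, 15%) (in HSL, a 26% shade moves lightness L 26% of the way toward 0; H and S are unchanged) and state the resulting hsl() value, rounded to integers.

L moves 26% from 15 toward 0: 15 − 3.9 = 11.1 → 11.
H and S are unchanged.

hsl(319, 24%, 11%)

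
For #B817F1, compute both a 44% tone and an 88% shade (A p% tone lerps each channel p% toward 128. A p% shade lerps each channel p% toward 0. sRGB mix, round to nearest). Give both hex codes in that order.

#9F45BF, #16031D

#B817F1 is rgb(184, 23, 241).
44% tone:
  R: 184 − 24.64 = 159.36 → 159
  G: 23 + 46.2 = 69.2 → 69
  B: 241 + 0.44×(128−241) = 241 − 49.72 = 191.28 → 191
  → #9F45BF
88% shade:
  R: 184 − 161.92 = 22.08 → 22
  G: 23 + 0.88×(0−23) = 23 − 20.24 = 2.76 → 3
  B: 241 + 0.88×(0−241) = 241 − 212.08 = 28.92 → 29
  → #16031D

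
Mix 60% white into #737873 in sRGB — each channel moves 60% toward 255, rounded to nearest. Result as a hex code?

#737873 is rgb(115, 120, 115).
A 60% tint moves each channel 60% toward 255:
  R: 115 + 84 = 199 → 199
  G: 120 + 0.6×(255−120) = 120 + 81 = 201 → 201
  B: 115 + 0.6×(255−115) = 115 + 84 = 199 → 199
rgb(199, 201, 199) = #c7c9c7.

#c7c9c7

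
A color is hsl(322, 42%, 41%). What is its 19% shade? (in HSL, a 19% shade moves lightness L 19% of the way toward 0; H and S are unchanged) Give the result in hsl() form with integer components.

L moves 19% from 41 toward 0: 41 − 7.79 = 33.21 → 33.
H and S are unchanged.

hsl(322, 42%, 33%)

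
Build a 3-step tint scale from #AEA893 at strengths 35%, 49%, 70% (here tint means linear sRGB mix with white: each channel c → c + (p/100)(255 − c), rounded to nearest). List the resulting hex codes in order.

#CAC6B9, #D6D3C8, #E7E5DF

#AEA893 is rgb(174, 168, 147).
35%: (174 + 28.35 = 202.35→202, 168 + 30.45 = 198.45→198, 147 + 37.8 = 184.8→185) → #CAC6B9
49%: (174 + 39.69 = 213.69→214, 168 + 42.63 = 210.63→211, 147 + 52.92 = 199.92→200) → #D6D3C8
70%: (174 + 56.7 = 230.7→231, 168 + 60.9 = 228.9→229, 147 + 75.6 = 222.6→223) → #E7E5DF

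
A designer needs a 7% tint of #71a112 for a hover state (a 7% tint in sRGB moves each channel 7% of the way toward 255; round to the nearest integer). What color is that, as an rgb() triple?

rgb(123, 168, 35)

#71a112 is rgb(113, 161, 18).
A 7% tint moves each channel 7% toward 255:
  R: 113 + 0.07×(255−113) = 113 + 9.94 = 122.94 → 123
  G: 161 + 6.58 = 167.58 → 168
  B: 18 + 16.59 = 34.59 → 35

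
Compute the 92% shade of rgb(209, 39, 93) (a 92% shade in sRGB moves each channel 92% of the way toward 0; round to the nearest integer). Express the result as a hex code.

#110307

A 92% shade moves each channel 92% toward 0:
  R: 209 + 0.92×(0−209) = 209 − 192.28 = 16.72 → 17
  G: 39 − 35.88 = 3.12 → 3
  B: 93 + 0.92×(0−93) = 93 − 85.56 = 7.44 → 7
rgb(17, 3, 7) = #110307.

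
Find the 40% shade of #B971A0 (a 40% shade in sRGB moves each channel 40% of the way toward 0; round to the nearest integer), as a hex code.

#B971A0 is rgb(185, 113, 160).
Per channel, c → c + 0.4(0 − c):
  R: 185 − 74 = 111 → 111
  G: 113 + 0.4×(0−113) = 113 − 45.2 = 67.8 → 68
  B: 160 + 0.4×(0−160) = 160 − 64 = 96 → 96
rgb(111, 68, 96) = #6F4460.

#6F4460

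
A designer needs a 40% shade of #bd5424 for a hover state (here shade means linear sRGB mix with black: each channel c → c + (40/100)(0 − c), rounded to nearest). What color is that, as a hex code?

#bd5424 is rgb(189, 84, 36).
Lerp each channel 40% toward 0:
  R: 189 + 0.4×(0−189) = 189 − 75.6 = 113.4 → 113
  G: 84 − 33.6 = 50.4 → 50
  B: 36 − 14.4 = 21.6 → 22
rgb(113, 50, 22) = #713216.

#713216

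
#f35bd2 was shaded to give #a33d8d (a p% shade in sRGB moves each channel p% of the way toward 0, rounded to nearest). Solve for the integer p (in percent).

33%

#f35bd2 is rgb(243, 91, 210); #a33d8d is rgb(163, 61, 141).
On the R channel (widest range): 163 ≈ 243 + (p/100)(0 − 243), so p ≈ 100×(163 − 243)/(0 − 243) = -8000/-243 = 32.92.
p = 33 reproduces all three channels after rounding.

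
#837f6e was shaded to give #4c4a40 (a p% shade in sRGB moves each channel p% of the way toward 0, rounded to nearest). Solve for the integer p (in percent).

42%

#837f6e is rgb(131, 127, 110); #4c4a40 is rgb(76, 74, 64).
On the R channel (widest range): 76 ≈ 131 + (p/100)(0 − 131), so p ≈ 100×(76 − 131)/(0 − 131) = -5500/-131 = 41.98.
p = 42 reproduces all three channels after rounding.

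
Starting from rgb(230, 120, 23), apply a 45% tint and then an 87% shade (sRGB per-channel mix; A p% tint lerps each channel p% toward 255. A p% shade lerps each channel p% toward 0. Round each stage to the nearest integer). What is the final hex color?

#1F1811

A 45% tint moves each channel 45% toward 255:
  R: 230 + 0.45×(255−230) = 230 + 11.25 = 241.25 → 241
  G: 120 + 0.45×(255−120) = 120 + 60.75 = 180.75 → 181
  B: 23 + 104.4 = 127.4 → 127
After the tint: rgb(241, 181, 127) = #F1B57F.
Per channel, c → c + 0.87(0 − c):
  R: 241 − 209.67 = 31.33 → 31
  G: 181 + 0.87×(0−181) = 181 − 157.47 = 23.53 → 24
  B: 127 + 0.87×(0−127) = 127 − 110.49 = 16.51 → 17
rgb(31, 24, 17) = #1F1811.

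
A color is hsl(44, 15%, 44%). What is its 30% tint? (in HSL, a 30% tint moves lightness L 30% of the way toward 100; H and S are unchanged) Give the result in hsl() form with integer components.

L moves 30% from 44 toward 100: 44 + 16.8 = 60.8 → 61.
H and S are unchanged.

hsl(44, 15%, 61%)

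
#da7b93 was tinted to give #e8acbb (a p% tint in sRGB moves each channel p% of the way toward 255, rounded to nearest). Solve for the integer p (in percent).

#da7b93 is rgb(218, 123, 147); #e8acbb is rgb(232, 172, 187).
On the G channel (widest range): 172 ≈ 123 + (p/100)(255 − 123), so p ≈ 100×(172 − 123)/(255 − 123) = 4900/132 = 37.12.
p = 37 reproduces all three channels after rounding.

37%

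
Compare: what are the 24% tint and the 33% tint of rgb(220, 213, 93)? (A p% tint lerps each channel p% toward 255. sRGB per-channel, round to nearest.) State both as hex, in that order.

#E4DF84, #E8E392

24% tint:
  R: 220 + 0.24×(255−220) = 220 + 8.4 = 228.4 → 228
  G: 213 + 0.24×(255−213) = 213 + 10.08 = 223.08 → 223
  B: 93 + 38.88 = 131.88 → 132
  → #E4DF84
33% tint:
  R: 220 + 0.33×(255−220) = 220 + 11.55 = 231.55 → 232
  G: 213 + 0.33×(255−213) = 213 + 13.86 = 226.86 → 227
  B: 93 + 0.33×(255−93) = 93 + 53.46 = 146.46 → 146
  → #E8E392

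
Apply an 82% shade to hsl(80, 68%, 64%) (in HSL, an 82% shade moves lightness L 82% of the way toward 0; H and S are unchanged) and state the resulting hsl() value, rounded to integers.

L moves 82% from 64 toward 0: 64 − 52.48 = 11.52 → 12.
H and S are unchanged.

hsl(80, 68%, 12%)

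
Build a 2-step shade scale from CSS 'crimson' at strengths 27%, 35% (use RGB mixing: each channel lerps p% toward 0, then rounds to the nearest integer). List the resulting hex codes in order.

#A10F2C, #8F0D27

CSS crimson is rgb(220, 20, 60).
27%: (220 − 59.4 = 160.6→161, 20 − 5.4 = 14.6→15, 60 − 16.2 = 43.8→44) → #A10F2C
35%: (220 − 77 = 143→143, 20 − 7 = 13→13, 60 − 21 = 39→39) → #8F0D27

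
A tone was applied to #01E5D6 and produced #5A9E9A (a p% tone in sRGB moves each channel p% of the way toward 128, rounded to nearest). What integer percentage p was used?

70%

#01E5D6 is rgb(1, 229, 214); #5A9E9A is rgb(90, 158, 154).
On the R channel (widest range): 90 ≈ 1 + (p/100)(128 − 1), so p ≈ 100×(90 − 1)/(128 − 1) = 8900/127 = 70.08.
p = 70 reproduces all three channels after rounding.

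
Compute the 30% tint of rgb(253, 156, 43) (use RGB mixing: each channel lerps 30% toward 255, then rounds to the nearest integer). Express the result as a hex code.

#feba6b

A 30% tint moves each channel 30% toward 255:
  R: 253 + 0.6 = 253.6 → 254
  G: 156 + 0.3×(255−156) = 156 + 29.7 = 185.7 → 186
  B: 43 + 0.3×(255−43) = 43 + 63.6 = 106.6 → 107
rgb(254, 186, 107) = #feba6b.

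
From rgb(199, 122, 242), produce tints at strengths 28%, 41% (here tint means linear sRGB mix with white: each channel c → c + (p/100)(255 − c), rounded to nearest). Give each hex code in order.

#D79FF6, #DEB1F7

28%: (199 + 15.68 = 214.68→215, 122 + 37.24 = 159.24→159, 242 + 3.64 = 245.64→246) → #D79FF6
41%: (199 + 22.96 = 221.96→222, 122 + 54.53 = 176.53→177, 242 + 5.33 = 247.33→247) → #DEB1F7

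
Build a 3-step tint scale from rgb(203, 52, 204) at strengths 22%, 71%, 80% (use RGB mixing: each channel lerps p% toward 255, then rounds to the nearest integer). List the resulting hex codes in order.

22%: (203 + 11.44 = 214.44→214, 52 + 44.66 = 96.66→97, 204 + 11.22 = 215.22→215) → #D661D7
71%: (203 + 36.92 = 239.92→240, 52 + 144.13 = 196.13→196, 204 + 36.21 = 240.21→240) → #F0C4F0
80%: (203 + 41.6 = 244.6→245, 52 + 162.4 = 214.4→214, 204 + 40.8 = 244.8→245) → #F5D6F5

#D661D7, #F0C4F0, #F5D6F5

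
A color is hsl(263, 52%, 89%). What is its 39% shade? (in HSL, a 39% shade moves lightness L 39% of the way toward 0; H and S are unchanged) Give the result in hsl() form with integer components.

L moves 39% from 89 toward 0: 89 − 34.71 = 54.29 → 54.
H and S are unchanged.

hsl(263, 52%, 54%)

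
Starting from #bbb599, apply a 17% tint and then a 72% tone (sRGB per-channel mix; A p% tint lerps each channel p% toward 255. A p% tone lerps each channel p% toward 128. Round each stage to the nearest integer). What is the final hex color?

#bbb599 is rgb(187, 181, 153).
A 17% tint moves each channel 17% toward 255:
  R: 187 + 0.17×(255−187) = 187 + 11.56 = 198.56 → 199
  G: 181 + 12.58 = 193.58 → 194
  B: 153 + 17.34 = 170.34 → 170
After the tint: rgb(199, 194, 170) = #c7c2aa.
A 72% tone moves each channel 72% toward 128:
  R: 199 + 0.72×(128−199) = 199 − 51.12 = 147.88 → 148
  G: 194 − 47.52 = 146.48 → 146
  B: 170 + 0.72×(128−170) = 170 − 30.24 = 139.76 → 140
rgb(148, 146, 140) = #94928c.

#94928c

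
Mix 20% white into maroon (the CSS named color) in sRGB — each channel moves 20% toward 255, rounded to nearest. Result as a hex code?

#993333

CSS maroon is rgb(128, 0, 0).
A 20% tint moves each channel 20% toward 255:
  R: 128 + 0.2×(255−128) = 128 + 25.4 = 153.4 → 153
  G: 0 + 0.2×(255−0) = 0 + 51 = 51 → 51
  B: 0 + 51 = 51 → 51
rgb(153, 51, 51) = #993333.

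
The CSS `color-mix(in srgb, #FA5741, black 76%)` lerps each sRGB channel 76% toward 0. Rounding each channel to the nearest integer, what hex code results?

#FA5741 is rgb(250, 87, 65).
Lerp each channel 76% toward 0:
  R: 250 + 0.76×(0−250) = 250 − 190 = 60 → 60
  G: 87 − 66.12 = 20.88 → 21
  B: 65 + 0.76×(0−65) = 65 − 49.4 = 15.6 → 16
rgb(60, 21, 16) = #3C1510.

#3C1510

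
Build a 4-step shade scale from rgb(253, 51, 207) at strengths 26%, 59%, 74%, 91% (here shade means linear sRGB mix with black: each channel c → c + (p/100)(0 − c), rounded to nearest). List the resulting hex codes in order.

26%: (253 − 65.78 = 187.22→187, 51 − 13.26 = 37.74→38, 207 − 53.82 = 153.18→153) → #BB2699
59%: (253 − 149.27 = 103.73→104, 51 − 30.09 = 20.91→21, 207 − 122.13 = 84.87→85) → #681555
74%: (253 − 187.22 = 65.78→66, 51 − 37.74 = 13.26→13, 207 − 153.18 = 53.82→54) → #420D36
91%: (253 − 230.23 = 22.77→23, 51 − 46.41 = 4.59→5, 207 − 188.37 = 18.63→19) → #170513

#BB2699, #681555, #420D36, #170513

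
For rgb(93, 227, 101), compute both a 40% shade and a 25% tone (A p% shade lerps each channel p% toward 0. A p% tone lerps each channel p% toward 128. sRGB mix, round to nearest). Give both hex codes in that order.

#38883d, #66ca6c

40% shade:
  R: 93 − 37.2 = 55.8 → 56
  G: 227 + 0.4×(0−227) = 227 − 90.8 = 136.2 → 136
  B: 101 − 40.4 = 60.6 → 61
  → #38883d
25% tone:
  R: 93 + 8.75 = 101.75 → 102
  G: 227 + 0.25×(128−227) = 227 − 24.75 = 202.25 → 202
  B: 101 + 0.25×(128−101) = 101 + 6.75 = 107.75 → 108
  → #66ca6c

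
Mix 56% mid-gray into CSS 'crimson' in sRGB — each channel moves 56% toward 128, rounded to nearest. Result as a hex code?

#A85062

CSS crimson is rgb(220, 20, 60).
Lerp each channel 56% toward 128:
  R: 220 − 51.52 = 168.48 → 168
  G: 20 + 0.56×(128−20) = 20 + 60.48 = 80.48 → 80
  B: 60 + 0.56×(128−60) = 60 + 38.08 = 98.08 → 98
rgb(168, 80, 98) = #A85062.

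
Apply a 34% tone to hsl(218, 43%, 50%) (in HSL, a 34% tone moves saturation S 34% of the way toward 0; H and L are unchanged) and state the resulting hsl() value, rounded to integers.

S moves 34% from 43 toward 0: 43 − 14.62 = 28.38 → 28.
H and L are unchanged.

hsl(218, 28%, 50%)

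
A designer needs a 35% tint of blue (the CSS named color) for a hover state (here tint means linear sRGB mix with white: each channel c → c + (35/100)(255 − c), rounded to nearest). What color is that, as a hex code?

CSS blue is rgb(0, 0, 255).
Lerp each channel 35% toward 255:
  R: 0 + 89.25 = 89.25 → 89
  G: 0 + 0.35×(255−0) = 0 + 89.25 = 89.25 → 89
  B: 255 + 0 = 255 → 255
rgb(89, 89, 255) = #5959ff.

#5959ff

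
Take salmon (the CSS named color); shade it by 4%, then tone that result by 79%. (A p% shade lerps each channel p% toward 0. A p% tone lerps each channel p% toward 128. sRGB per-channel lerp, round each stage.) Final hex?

#987F7C

CSS salmon is rgb(250, 128, 114).
Per channel, c → c + 0.04(0 − c):
  R: 250 − 10 = 240 → 240
  G: 128 + 0.04×(0−128) = 128 − 5.12 = 122.88 → 123
  B: 114 + 0.04×(0−114) = 114 − 4.56 = 109.44 → 109
After the shade: rgb(240, 123, 109) = #F07B6D.
Per channel, c → c + 0.79(128 − c):
  R: 240 + 0.79×(128−240) = 240 − 88.48 = 151.52 → 152
  G: 123 + 0.79×(128−123) = 123 + 3.95 = 126.95 → 127
  B: 109 + 0.79×(128−109) = 109 + 15.01 = 124.01 → 124
rgb(152, 127, 124) = #987F7C.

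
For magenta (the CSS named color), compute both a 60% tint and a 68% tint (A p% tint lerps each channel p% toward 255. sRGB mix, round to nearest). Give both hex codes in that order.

CSS magenta is rgb(255, 0, 255).
60% tint:
  R: 255 + 0.6×(255−255) = 255 + 0 = 255 → 255
  G: 0 + 153 = 153 → 153
  B: 255 + 0.6×(255−255) = 255 + 0 = 255 → 255
  → #FF99FF
68% tint:
  R: 255 + 0 = 255 → 255
  G: 0 + 0.68×(255−0) = 0 + 173.4 = 173.4 → 173
  B: 255 + 0.68×(255−255) = 255 + 0 = 255 → 255
  → #FFADFF

#FF99FF, #FFADFF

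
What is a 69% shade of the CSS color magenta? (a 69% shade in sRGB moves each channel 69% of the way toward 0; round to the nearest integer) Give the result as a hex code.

#4F004F

CSS magenta is rgb(255, 0, 255).
Lerp each channel 69% toward 0:
  R: 255 − 175.95 = 79.05 → 79
  G: 0 + 0 = 0 → 0
  B: 255 − 175.95 = 79.05 → 79
rgb(79, 0, 79) = #4F004F.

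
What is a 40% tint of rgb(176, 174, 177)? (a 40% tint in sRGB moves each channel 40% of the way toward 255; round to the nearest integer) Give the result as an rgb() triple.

rgb(208, 206, 208)

A 40% tint moves each channel 40% toward 255:
  R: 176 + 0.4×(255−176) = 176 + 31.6 = 207.6 → 208
  G: 174 + 0.4×(255−174) = 174 + 32.4 = 206.4 → 206
  B: 177 + 0.4×(255−177) = 177 + 31.2 = 208.2 → 208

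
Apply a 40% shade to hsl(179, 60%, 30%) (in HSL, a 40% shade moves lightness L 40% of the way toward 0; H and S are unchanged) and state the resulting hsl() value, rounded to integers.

L moves 40% from 30 toward 0: 30 − 12 = 18 → 18.
H and S are unchanged.

hsl(179, 60%, 18%)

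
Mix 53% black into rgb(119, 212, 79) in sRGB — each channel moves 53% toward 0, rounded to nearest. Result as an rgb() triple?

rgb(56, 100, 37)

A 53% shade moves each channel 53% toward 0:
  R: 119 − 63.07 = 55.93 → 56
  G: 212 − 112.36 = 99.64 → 100
  B: 79 − 41.87 = 37.13 → 37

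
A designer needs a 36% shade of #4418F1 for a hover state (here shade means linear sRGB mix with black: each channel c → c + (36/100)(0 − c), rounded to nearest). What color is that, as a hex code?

#4418F1 is rgb(68, 24, 241).
A 36% shade moves each channel 36% toward 0:
  R: 68 + 0.36×(0−68) = 68 − 24.48 = 43.52 → 44
  G: 24 − 8.64 = 15.36 → 15
  B: 241 − 86.76 = 154.24 → 154
rgb(44, 15, 154) = #2C0F9A.

#2C0F9A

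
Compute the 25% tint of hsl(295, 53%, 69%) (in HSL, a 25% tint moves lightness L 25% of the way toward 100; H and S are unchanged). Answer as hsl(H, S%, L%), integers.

hsl(295, 53%, 77%)

L moves 25% from 69 toward 100: 69 + 7.75 = 76.75 → 77.
H and S are unchanged.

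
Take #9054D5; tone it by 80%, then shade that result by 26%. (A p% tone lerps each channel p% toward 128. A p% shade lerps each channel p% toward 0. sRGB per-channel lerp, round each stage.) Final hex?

#61586B

#9054D5 is rgb(144, 84, 213).
Per channel, c → c + 0.8(128 − c):
  R: 144 − 12.8 = 131.2 → 131
  G: 84 + 0.8×(128−84) = 84 + 35.2 = 119.2 → 119
  B: 213 − 68 = 145 → 145
After the tone: rgb(131, 119, 145) = #837791.
Per channel, c → c + 0.26(0 − c):
  R: 131 − 34.06 = 96.94 → 97
  G: 119 − 30.94 = 88.06 → 88
  B: 145 − 37.7 = 107.3 → 107
rgb(97, 88, 107) = #61586B.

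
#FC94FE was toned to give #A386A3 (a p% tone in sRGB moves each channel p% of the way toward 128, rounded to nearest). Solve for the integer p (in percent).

#FC94FE is rgb(252, 148, 254); #A386A3 is rgb(163, 134, 163).
On the B channel (widest range): 163 ≈ 254 + (p/100)(128 − 254), so p ≈ 100×(163 − 254)/(128 − 254) = -9100/-126 = 72.22.
p = 72 reproduces all three channels after rounding.

72%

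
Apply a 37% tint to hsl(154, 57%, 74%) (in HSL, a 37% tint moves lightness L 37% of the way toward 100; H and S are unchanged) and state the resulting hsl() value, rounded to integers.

L moves 37% from 74 toward 100: 74 + 9.62 = 83.62 → 84.
H and S are unchanged.

hsl(154, 57%, 84%)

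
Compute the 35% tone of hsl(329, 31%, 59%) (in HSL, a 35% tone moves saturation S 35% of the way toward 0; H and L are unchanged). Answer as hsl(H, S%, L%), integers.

hsl(329, 20%, 59%)

S moves 35% from 31 toward 0: 31 − 10.85 = 20.15 → 20.
H and L are unchanged.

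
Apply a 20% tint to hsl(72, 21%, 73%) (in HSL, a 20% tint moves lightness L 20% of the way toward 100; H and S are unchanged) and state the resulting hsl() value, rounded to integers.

hsl(72, 21%, 78%)

L moves 20% from 73 toward 100: 73 + 5.4 = 78.4 → 78.
H and S are unchanged.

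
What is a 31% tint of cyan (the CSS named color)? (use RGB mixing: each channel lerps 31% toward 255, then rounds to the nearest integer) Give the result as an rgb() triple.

rgb(79, 255, 255)

CSS cyan is rgb(0, 255, 255).
Per channel, c → c + 0.31(255 − c):
  R: 0 + 0.31×(255−0) = 0 + 79.05 = 79.05 → 79
  G: 255 + 0 = 255 → 255
  B: 255 + 0.31×(255−255) = 255 + 0 = 255 → 255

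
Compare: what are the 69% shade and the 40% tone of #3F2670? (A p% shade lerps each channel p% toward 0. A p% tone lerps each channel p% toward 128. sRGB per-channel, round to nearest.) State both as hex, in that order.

#140C23, #594A76

#3F2670 is rgb(63, 38, 112).
69% shade:
  R: 63 − 43.47 = 19.53 → 20
  G: 38 + 0.69×(0−38) = 38 − 26.22 = 11.78 → 12
  B: 112 − 77.28 = 34.72 → 35
  → #140C23
40% tone:
  R: 63 + 26 = 89 → 89
  G: 38 + 0.4×(128−38) = 38 + 36 = 74 → 74
  B: 112 + 0.4×(128−112) = 112 + 6.4 = 118.4 → 118
  → #594A76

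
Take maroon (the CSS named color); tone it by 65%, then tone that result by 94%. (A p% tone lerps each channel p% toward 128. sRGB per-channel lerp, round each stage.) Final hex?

CSS maroon is rgb(128, 0, 0).
A 65% tone moves each channel 65% toward 128:
  R: 128 + 0 = 128 → 128
  G: 0 + 0.65×(128−0) = 0 + 83.2 = 83.2 → 83
  B: 0 + 0.65×(128−0) = 0 + 83.2 = 83.2 → 83
After the tone: rgb(128, 83, 83) = #805353.
Lerp each channel 94% toward 128:
  R: 128 + 0 = 128 → 128
  G: 83 + 0.94×(128−83) = 83 + 42.3 = 125.3 → 125
  B: 83 + 0.94×(128−83) = 83 + 42.3 = 125.3 → 125
rgb(128, 125, 125) = #807D7D.

#807D7D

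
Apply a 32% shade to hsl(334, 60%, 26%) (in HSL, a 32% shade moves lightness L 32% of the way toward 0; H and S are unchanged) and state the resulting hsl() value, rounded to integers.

L moves 32% from 26 toward 0: 26 − 8.32 = 17.68 → 18.
H and S are unchanged.

hsl(334, 60%, 18%)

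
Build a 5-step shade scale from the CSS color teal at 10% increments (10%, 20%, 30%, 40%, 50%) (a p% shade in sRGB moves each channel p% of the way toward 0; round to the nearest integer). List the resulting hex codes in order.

CSS teal is rgb(0, 128, 128).
10%: (0→0, 128 − 12.8 = 115.2→115, 128 − 12.8 = 115.2→115) → #007373
20%: (0→0, 128 − 25.6 = 102.4→102, 128 − 25.6 = 102.4→102) → #006666
30%: (0→0, 128 − 38.4 = 89.6→90, 128 − 38.4 = 89.6→90) → #005A5A
40%: (0→0, 128 − 51.2 = 76.8→77, 128 − 51.2 = 76.8→77) → #004D4D
50%: (0→0, 128 − 64 = 64→64, 128 − 64 = 64→64) → #004040

#007373, #006666, #005A5A, #004D4D, #004040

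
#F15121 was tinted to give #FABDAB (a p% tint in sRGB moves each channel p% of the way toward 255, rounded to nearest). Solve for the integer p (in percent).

62%

#F15121 is rgb(241, 81, 33); #FABDAB is rgb(250, 189, 171).
On the B channel (widest range): 171 ≈ 33 + (p/100)(255 − 33), so p ≈ 100×(171 − 33)/(255 − 33) = 13800/222 = 62.16.
p = 62 reproduces all three channels after rounding.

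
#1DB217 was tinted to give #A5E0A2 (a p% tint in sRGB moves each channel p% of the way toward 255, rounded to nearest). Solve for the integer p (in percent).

60%

#1DB217 is rgb(29, 178, 23); #A5E0A2 is rgb(165, 224, 162).
On the B channel (widest range): 162 ≈ 23 + (p/100)(255 − 23), so p ≈ 100×(162 − 23)/(255 − 23) = 13900/232 = 59.91.
p = 60 reproduces all three channels after rounding.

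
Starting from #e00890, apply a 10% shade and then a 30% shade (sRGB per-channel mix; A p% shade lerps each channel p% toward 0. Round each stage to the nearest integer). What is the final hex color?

#e00890 is rgb(224, 8, 144).
Lerp each channel 10% toward 0:
  R: 224 + 0.1×(0−224) = 224 − 22.4 = 201.6 → 202
  G: 8 + 0.1×(0−8) = 8 − 0.8 = 7.2 → 7
  B: 144 + 0.1×(0−144) = 144 − 14.4 = 129.6 → 130
After the shade: rgb(202, 7, 130) = #ca0782.
A 30% shade moves each channel 30% toward 0:
  R: 202 + 0.3×(0−202) = 202 − 60.6 = 141.4 → 141
  G: 7 − 2.1 = 4.9 → 5
  B: 130 − 39 = 91 → 91
rgb(141, 5, 91) = #8d055b.

#8d055b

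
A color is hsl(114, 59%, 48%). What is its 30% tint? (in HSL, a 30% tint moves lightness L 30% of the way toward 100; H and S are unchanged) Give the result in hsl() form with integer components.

hsl(114, 59%, 64%)

L moves 30% from 48 toward 100: 48 + 15.6 = 63.6 → 64.
H and S are unchanged.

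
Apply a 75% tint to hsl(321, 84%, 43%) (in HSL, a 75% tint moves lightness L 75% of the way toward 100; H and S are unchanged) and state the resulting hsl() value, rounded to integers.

hsl(321, 84%, 86%)

L moves 75% from 43 toward 100: 43 + 42.75 = 85.75 → 86.
H and S are unchanged.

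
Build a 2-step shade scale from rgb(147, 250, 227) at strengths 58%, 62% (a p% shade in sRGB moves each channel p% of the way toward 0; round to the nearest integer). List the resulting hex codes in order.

#3E695F, #385F56

58%: (147 − 85.26 = 61.74→62, 250 − 145 = 105→105, 227 − 131.66 = 95.34→95) → #3E695F
62%: (147 − 91.14 = 55.86→56, 250 − 155 = 95→95, 227 − 140.74 = 86.26→86) → #385F56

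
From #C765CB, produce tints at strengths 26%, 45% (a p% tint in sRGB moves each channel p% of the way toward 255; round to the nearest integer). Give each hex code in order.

#C765CB is rgb(199, 101, 203).
26%: (199 + 14.56 = 213.56→214, 101 + 40.04 = 141.04→141, 203 + 13.52 = 216.52→217) → #D68DD9
45%: (199 + 25.2 = 224.2→224, 101 + 69.3 = 170.3→170, 203 + 23.4 = 226.4→226) → #E0AAE2

#D68DD9, #E0AAE2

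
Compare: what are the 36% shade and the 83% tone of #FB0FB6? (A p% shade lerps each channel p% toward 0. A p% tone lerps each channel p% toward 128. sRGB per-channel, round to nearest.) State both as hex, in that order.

#A10A74, #956D89

#FB0FB6 is rgb(251, 15, 182).
36% shade:
  R: 251 − 90.36 = 160.64 → 161
  G: 15 + 0.36×(0−15) = 15 − 5.4 = 9.6 → 10
  B: 182 + 0.36×(0−182) = 182 − 65.52 = 116.48 → 116
  → #A10A74
83% tone:
  R: 251 − 102.09 = 148.91 → 149
  G: 15 + 0.83×(128−15) = 15 + 93.79 = 108.79 → 109
  B: 182 + 0.83×(128−182) = 182 − 44.82 = 137.18 → 137
  → #956D89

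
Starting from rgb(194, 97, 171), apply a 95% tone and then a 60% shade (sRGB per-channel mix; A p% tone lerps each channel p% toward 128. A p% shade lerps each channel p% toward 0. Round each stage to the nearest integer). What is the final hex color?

#343234

Per channel, c → c + 0.95(128 − c):
  R: 194 + 0.95×(128−194) = 194 − 62.7 = 131.3 → 131
  G: 97 + 0.95×(128−97) = 97 + 29.45 = 126.45 → 126
  B: 171 + 0.95×(128−171) = 171 − 40.85 = 130.15 → 130
After the tone: rgb(131, 126, 130) = #837E82.
A 60% shade moves each channel 60% toward 0:
  R: 131 − 78.6 = 52.4 → 52
  G: 126 − 75.6 = 50.4 → 50
  B: 130 − 78 = 52 → 52
rgb(52, 50, 52) = #343234.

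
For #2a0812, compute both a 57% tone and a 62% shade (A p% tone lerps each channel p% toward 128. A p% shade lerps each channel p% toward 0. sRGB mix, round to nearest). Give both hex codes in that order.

#2a0812 is rgb(42, 8, 18).
57% tone:
  R: 42 + 49.02 = 91.02 → 91
  G: 8 + 68.4 = 76.4 → 76
  B: 18 + 62.7 = 80.7 → 81
  → #5b4c51
62% shade:
  R: 42 − 26.04 = 15.96 → 16
  G: 8 − 4.96 = 3.04 → 3
  B: 18 − 11.16 = 6.84 → 7
  → #100307

#5b4c51, #100307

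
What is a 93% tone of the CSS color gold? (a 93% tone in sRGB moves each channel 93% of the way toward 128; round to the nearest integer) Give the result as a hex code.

#898677

CSS gold is rgb(255, 215, 0).
Per channel, c → c + 0.93(128 − c):
  R: 255 − 118.11 = 136.89 → 137
  G: 215 + 0.93×(128−215) = 215 − 80.91 = 134.09 → 134
  B: 0 + 119.04 = 119.04 → 119
rgb(137, 134, 119) = #898677.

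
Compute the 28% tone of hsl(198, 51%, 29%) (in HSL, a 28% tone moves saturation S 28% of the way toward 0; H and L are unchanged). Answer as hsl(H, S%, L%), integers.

S moves 28% from 51 toward 0: 51 − 14.28 = 36.72 → 37.
H and L are unchanged.

hsl(198, 37%, 29%)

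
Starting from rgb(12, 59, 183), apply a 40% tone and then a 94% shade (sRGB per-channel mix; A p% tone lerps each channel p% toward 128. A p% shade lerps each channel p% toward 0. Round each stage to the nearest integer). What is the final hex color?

Per channel, c → c + 0.4(128 − c):
  R: 12 + 46.4 = 58.4 → 58
  G: 59 + 0.4×(128−59) = 59 + 27.6 = 86.6 → 87
  B: 183 − 22 = 161 → 161
After the tone: rgb(58, 87, 161) = #3A57A1.
A 94% shade moves each channel 94% toward 0:
  R: 58 − 54.52 = 3.48 → 3
  G: 87 + 0.94×(0−87) = 87 − 81.78 = 5.22 → 5
  B: 161 + 0.94×(0−161) = 161 − 151.34 = 9.66 → 10
rgb(3, 5, 10) = #03050A.

#03050A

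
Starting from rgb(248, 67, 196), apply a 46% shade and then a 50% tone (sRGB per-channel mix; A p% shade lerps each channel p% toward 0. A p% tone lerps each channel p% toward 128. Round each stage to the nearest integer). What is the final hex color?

#835275

Lerp each channel 46% toward 0:
  R: 248 + 0.46×(0−248) = 248 − 114.08 = 133.92 → 134
  G: 67 − 30.82 = 36.18 → 36
  B: 196 + 0.46×(0−196) = 196 − 90.16 = 105.84 → 106
After the shade: rgb(134, 36, 106) = #86246A.
Per channel, c → c + 0.5(128 − c):
  R: 134 + 0.5×(128−134) = 134 − 3 = 131 → 131
  G: 36 + 46 = 82 → 82
  B: 106 + 0.5×(128−106) = 106 + 11 = 117 → 117
rgb(131, 82, 117) = #835275.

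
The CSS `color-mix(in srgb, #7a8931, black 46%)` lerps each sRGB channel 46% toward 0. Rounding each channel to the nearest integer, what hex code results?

#424a1a

#7a8931 is rgb(122, 137, 49).
Per channel, c → c + 0.46(0 − c):
  R: 122 + 0.46×(0−122) = 122 − 56.12 = 65.88 → 66
  G: 137 − 63.02 = 73.98 → 74
  B: 49 + 0.46×(0−49) = 49 − 22.54 = 26.46 → 26
rgb(66, 74, 26) = #424a1a.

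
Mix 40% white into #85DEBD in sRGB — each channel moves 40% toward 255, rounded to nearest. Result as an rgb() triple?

#85DEBD is rgb(133, 222, 189).
A 40% tint moves each channel 40% toward 255:
  R: 133 + 48.8 = 181.8 → 182
  G: 222 + 0.4×(255−222) = 222 + 13.2 = 235.2 → 235
  B: 189 + 0.4×(255−189) = 189 + 26.4 = 215.4 → 215

rgb(182, 235, 215)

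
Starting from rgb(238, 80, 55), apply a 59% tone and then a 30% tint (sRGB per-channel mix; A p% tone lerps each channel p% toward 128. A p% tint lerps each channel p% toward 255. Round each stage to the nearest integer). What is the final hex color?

Lerp each channel 59% toward 128:
  R: 238 + 0.59×(128−238) = 238 − 64.9 = 173.1 → 173
  G: 80 + 28.32 = 108.32 → 108
  B: 55 + 43.07 = 98.07 → 98
After the tone: rgb(173, 108, 98) = #AD6C62.
A 30% tint moves each channel 30% toward 255:
  R: 173 + 24.6 = 197.6 → 198
  G: 108 + 0.3×(255−108) = 108 + 44.1 = 152.1 → 152
  B: 98 + 47.1 = 145.1 → 145
rgb(198, 152, 145) = #C69891.

#C69891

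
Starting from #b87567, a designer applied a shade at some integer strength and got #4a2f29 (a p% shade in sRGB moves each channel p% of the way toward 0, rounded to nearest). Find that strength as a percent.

#b87567 is rgb(184, 117, 103); #4a2f29 is rgb(74, 47, 41).
On the R channel (widest range): 74 ≈ 184 + (p/100)(0 − 184), so p ≈ 100×(74 − 184)/(0 − 184) = -11000/-184 = 59.78.
p = 60 reproduces all three channels after rounding.

60%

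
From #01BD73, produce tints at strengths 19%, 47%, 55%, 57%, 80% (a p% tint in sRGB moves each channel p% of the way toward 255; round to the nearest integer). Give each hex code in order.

#01BD73 is rgb(1, 189, 115).
19%: (1 + 48.26 = 49.26→49, 189 + 12.54 = 201.54→202, 115 + 26.6 = 141.6→142) → #31CA8E
47%: (1 + 119.38 = 120.38→120, 189 + 31.02 = 220.02→220, 115 + 65.8 = 180.8→181) → #78DCB5
55%: (1 + 139.7 = 140.7→141, 189 + 36.3 = 225.3→225, 115 + 77 = 192→192) → #8DE1C0
57%: (1 + 144.78 = 145.78→146, 189 + 37.62 = 226.62→227, 115 + 79.8 = 194.8→195) → #92E3C3
80%: (1 + 203.2 = 204.2→204, 189 + 52.8 = 241.8→242, 115 + 112 = 227→227) → #CCF2E3

#31CA8E, #78DCB5, #8DE1C0, #92E3C3, #CCF2E3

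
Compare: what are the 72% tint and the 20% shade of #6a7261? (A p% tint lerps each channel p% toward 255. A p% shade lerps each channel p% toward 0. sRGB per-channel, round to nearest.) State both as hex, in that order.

#6a7261 is rgb(106, 114, 97).
72% tint:
  R: 106 + 0.72×(255−106) = 106 + 107.28 = 213.28 → 213
  G: 114 + 0.72×(255−114) = 114 + 101.52 = 215.52 → 216
  B: 97 + 0.72×(255−97) = 97 + 113.76 = 210.76 → 211
  → #d5d8d3
20% shade:
  R: 106 − 21.2 = 84.8 → 85
  G: 114 − 22.8 = 91.2 → 91
  B: 97 − 19.4 = 77.6 → 78
  → #555b4e

#d5d8d3, #555b4e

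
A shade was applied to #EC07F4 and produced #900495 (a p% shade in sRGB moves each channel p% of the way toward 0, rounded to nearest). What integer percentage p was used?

39%

#EC07F4 is rgb(236, 7, 244); #900495 is rgb(144, 4, 149).
On the B channel (widest range): 149 ≈ 244 + (p/100)(0 − 244), so p ≈ 100×(149 − 244)/(0 − 244) = -9500/-244 = 38.93.
p = 39 reproduces all three channels after rounding.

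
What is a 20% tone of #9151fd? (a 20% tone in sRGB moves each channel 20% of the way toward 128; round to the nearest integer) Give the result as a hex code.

#8e5ae4

#9151fd is rgb(145, 81, 253).
Per channel, c → c + 0.2(128 − c):
  R: 145 + 0.2×(128−145) = 145 − 3.4 = 141.6 → 142
  G: 81 + 9.4 = 90.4 → 90
  B: 253 − 25 = 228 → 228
rgb(142, 90, 228) = #8e5ae4.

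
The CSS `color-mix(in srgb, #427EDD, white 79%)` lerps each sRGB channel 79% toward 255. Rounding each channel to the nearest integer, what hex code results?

#D7E4F8

#427EDD is rgb(66, 126, 221).
Per channel, c → c + 0.79(255 − c):
  R: 66 + 0.79×(255−66) = 66 + 149.31 = 215.31 → 215
  G: 126 + 0.79×(255−126) = 126 + 101.91 = 227.91 → 228
  B: 221 + 0.79×(255−221) = 221 + 26.86 = 247.86 → 248
rgb(215, 228, 248) = #D7E4F8.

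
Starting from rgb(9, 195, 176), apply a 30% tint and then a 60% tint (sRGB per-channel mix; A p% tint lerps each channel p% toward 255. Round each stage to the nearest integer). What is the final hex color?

A 30% tint moves each channel 30% toward 255:
  R: 9 + 0.3×(255−9) = 9 + 73.8 = 82.8 → 83
  G: 195 + 18 = 213 → 213
  B: 176 + 0.3×(255−176) = 176 + 23.7 = 199.7 → 200
After the tint: rgb(83, 213, 200) = #53d5c8.
A 60% tint moves each channel 60% toward 255:
  R: 83 + 103.2 = 186.2 → 186
  G: 213 + 0.6×(255−213) = 213 + 25.2 = 238.2 → 238
  B: 200 + 0.6×(255−200) = 200 + 33 = 233 → 233
rgb(186, 238, 233) = #baeee9.

#baeee9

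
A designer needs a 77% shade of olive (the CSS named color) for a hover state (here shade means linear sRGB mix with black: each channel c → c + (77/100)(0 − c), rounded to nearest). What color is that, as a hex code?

CSS olive is rgb(128, 128, 0).
Per channel, c → c + 0.77(0 − c):
  R: 128 + 0.77×(0−128) = 128 − 98.56 = 29.44 → 29
  G: 128 + 0.77×(0−128) = 128 − 98.56 = 29.44 → 29
  B: 0 + 0 = 0 → 0
rgb(29, 29, 0) = #1D1D00.

#1D1D00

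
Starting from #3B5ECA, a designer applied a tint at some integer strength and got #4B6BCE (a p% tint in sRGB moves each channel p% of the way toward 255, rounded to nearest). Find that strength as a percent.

#3B5ECA is rgb(59, 94, 202); #4B6BCE is rgb(75, 107, 206).
On the R channel (widest range): 75 ≈ 59 + (p/100)(255 − 59), so p ≈ 100×(75 − 59)/(255 − 59) = 1600/196 = 8.16.
p = 8 reproduces all three channels after rounding.

8%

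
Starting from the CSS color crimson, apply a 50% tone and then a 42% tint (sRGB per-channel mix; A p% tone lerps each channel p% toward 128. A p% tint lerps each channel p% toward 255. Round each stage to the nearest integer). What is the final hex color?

CSS crimson is rgb(220, 20, 60).
Per channel, c → c + 0.5(128 − c):
  R: 220 − 46 = 174 → 174
  G: 20 + 54 = 74 → 74
  B: 60 + 34 = 94 → 94
After the tone: rgb(174, 74, 94) = #ae4a5e.
A 42% tint moves each channel 42% toward 255:
  R: 174 + 34.02 = 208.02 → 208
  G: 74 + 0.42×(255−74) = 74 + 76.02 = 150.02 → 150
  B: 94 + 67.62 = 161.62 → 162
rgb(208, 150, 162) = #d096a2.

#d096a2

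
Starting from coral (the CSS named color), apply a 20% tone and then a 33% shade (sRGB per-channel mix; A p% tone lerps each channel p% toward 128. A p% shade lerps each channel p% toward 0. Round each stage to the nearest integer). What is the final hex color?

CSS coral is rgb(255, 127, 80).
A 20% tone moves each channel 20% toward 128:
  R: 255 − 25.4 = 229.6 → 230
  G: 127 + 0.2×(128−127) = 127 + 0.2 = 127.2 → 127
  B: 80 + 0.2×(128−80) = 80 + 9.6 = 89.6 → 90
After the tone: rgb(230, 127, 90) = #e67f5a.
Lerp each channel 33% toward 0:
  R: 230 + 0.33×(0−230) = 230 − 75.9 = 154.1 → 154
  G: 127 − 41.91 = 85.09 → 85
  B: 90 − 29.7 = 60.3 → 60
rgb(154, 85, 60) = #9a553c.

#9a553c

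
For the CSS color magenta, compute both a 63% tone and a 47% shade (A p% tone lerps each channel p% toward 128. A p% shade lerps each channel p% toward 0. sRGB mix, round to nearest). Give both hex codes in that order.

#AF51AF, #870087

CSS magenta is rgb(255, 0, 255).
63% tone:
  R: 255 − 80.01 = 174.99 → 175
  G: 0 + 80.64 = 80.64 → 81
  B: 255 + 0.63×(128−255) = 255 − 80.01 = 174.99 → 175
  → #AF51AF
47% shade:
  R: 255 + 0.47×(0−255) = 255 − 119.85 = 135.15 → 135
  G: 0 + 0.47×(0−0) = 0 + 0 = 0 → 0
  B: 255 + 0.47×(0−255) = 255 − 119.85 = 135.15 → 135
  → #870087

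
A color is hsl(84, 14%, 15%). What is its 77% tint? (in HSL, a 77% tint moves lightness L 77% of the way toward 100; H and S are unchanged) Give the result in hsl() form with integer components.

hsl(84, 14%, 80%)

L moves 77% from 15 toward 100: 15 + 65.45 = 80.45 → 80.
H and S are unchanged.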